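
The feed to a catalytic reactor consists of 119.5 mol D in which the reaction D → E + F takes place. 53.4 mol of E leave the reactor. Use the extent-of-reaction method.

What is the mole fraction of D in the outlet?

For E: n = n₀ + 1ξ → 53.4 = 0 + 1ξ, giving ξ = 53.4 mol.
Outlet amounts (n = n₀ + ν ξ):
  D: 119.5 − 1(53.4) = 66.1
  E: 0 + 1(53.4) = 53.4
  F: 0 + 1(53.4) = 53.4
Total out = 172.9 mol; y_D = 66.1 / 172.9 = 0.3823.

0.382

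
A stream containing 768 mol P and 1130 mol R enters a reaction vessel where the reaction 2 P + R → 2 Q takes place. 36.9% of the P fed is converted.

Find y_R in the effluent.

0.563

P reacted = 0.369 × 768 = 283.4 mol; ν_P = −2, so ξ = 283.4/2 = 141.7 mol.
Outlet amounts (n = n₀ + ν ξ):
  P: 768 − 2(141.7) = 484.6
  R: 1130 − 1(141.7) = 988.3
  Q: 0 + 2(141.7) = 283.4
Total out = 1756 mol; y_R = 988.3 / 1756 = 0.5627.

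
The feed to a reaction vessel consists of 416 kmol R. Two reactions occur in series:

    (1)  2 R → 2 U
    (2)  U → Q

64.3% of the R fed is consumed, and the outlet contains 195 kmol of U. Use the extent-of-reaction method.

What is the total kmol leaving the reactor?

416 kmol

Conversion of R: R consumed = 2ξ₁ = 0.643 × 416 → ξ₁ = 133.7 kmol.
U balance: n_U = 0 + 2ξ₁ − 1ξ₂ = 195 → ξ₂ = (2·133.7 − 195)/1 = 72.49 kmol.
Outlet amounts (n = n₀ + Σ ν·ξ):
  R: 416 − 2(133.7) = 148.5
  U: 0 + 2(133.7) − 1(72.49) = 195
  Q: 0 + 1(72.49) = 72.49
Total out = 148.5 + 195 + 72.49 = 416 kmol.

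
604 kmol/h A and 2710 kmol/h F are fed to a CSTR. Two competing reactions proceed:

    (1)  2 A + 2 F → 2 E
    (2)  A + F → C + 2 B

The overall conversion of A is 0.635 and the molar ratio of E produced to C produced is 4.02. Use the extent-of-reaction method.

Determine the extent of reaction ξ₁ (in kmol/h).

ξ₁ = 154 kmol/h

Conversion of A: A consumed = 0.635 × 604 = 383.5 kmol/h = 2ξ₁ + 1ξ₂.
Selectivity: 2ξ₁ / (1ξ₂) = 4.02 → ξ₁ = 2.01 ξ₂.
Substitute: (2·2.01 + 1) ξ₂ = 383.5 → ξ₂ = 76.4 kmol/h, ξ₁ = 153.6 kmol/h.
Outlet amounts (n = n₀ + Σ ν·ξ):
  A: 604 − 2(153.6) − 1(76.4) = 220.5
  F: 2710 − 2(153.6) − 1(76.4) = 2326
  E: 0 + 2(153.6) = 307.1
  C: 0 + 1(76.4) = 76.4
  B: 0 + 2(76.4) = 152.8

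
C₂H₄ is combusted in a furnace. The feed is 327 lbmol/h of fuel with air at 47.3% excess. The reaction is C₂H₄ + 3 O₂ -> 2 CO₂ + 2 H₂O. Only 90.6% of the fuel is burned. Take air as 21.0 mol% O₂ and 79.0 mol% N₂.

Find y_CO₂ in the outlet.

0.0822

Stoichiometric O₂ = 3 × 327 = 981 lbmol/h; O₂ fed = 981 × 1.473 = 1445 lbmol/h.
N₂ fed = 1445 × 79/21 = 5436 lbmol/h.
Fuel reacted = 0.906 × 327 → ξ = 296.3 lbmol/h.
Outlet (n = n₀ + ν ξ):
  C₂H₄: 327 − 1(296.3) = 30.74
  O₂: 1445 − 3(296.3) = 556.2
  N₂: 5436 (inert)
  CO₂: 0 + 2(296.3) = 592.5
  H₂O: 0 + 2(296.3) = 592.5
Total out = 7208 lbmol/h; y_CO₂ = 592.5 / 7208 = 0.0822.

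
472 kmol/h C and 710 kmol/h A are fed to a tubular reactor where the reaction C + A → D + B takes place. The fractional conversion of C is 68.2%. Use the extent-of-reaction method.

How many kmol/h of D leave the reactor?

C reacted = 0.682 × 472 = 321.9 kmol/h; ν_C = −1, so ξ = 321.9/1 = 321.9 kmol/h.
Outlet amounts (n = n₀ + ν ξ):
  C: 472 − 1(321.9) = 150.1
  A: 710 − 1(321.9) = 388.1
  D: 0 + 1(321.9) = 321.9
  B: 0 + 1(321.9) = 321.9

322 kmol/h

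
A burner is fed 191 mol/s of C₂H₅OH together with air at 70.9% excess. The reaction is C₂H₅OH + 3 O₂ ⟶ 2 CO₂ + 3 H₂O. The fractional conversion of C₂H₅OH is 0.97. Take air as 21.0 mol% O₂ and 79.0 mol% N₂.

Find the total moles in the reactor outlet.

Stoichiometric O₂ = 3 × 191 = 573 mol/s; O₂ fed = 573 × 1.709 = 979.3 mol/s.
N₂ fed = 979.3 × 79/21 = 3684 mol/s.
Fuel reacted = 0.97 × 191 → ξ = 185.3 mol/s.
Outlet (n = n₀ + ν ξ):
  C₂H₅OH: 191 − 1(185.3) = 5.73
  O₂: 979.3 − 3(185.3) = 423.4
  N₂: 3684 (inert)
  CO₂: 0 + 2(185.3) = 370.5
  H₂O: 0 + 3(185.3) = 555.8
Total out = 5.73 + 423.4 + 3684 + 370.5 + 555.8 = 5039 mol/s.

5040 mol/s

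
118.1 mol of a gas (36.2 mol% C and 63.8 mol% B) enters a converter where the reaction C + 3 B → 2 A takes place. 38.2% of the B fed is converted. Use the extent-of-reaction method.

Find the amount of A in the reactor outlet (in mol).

B reacted = 0.382 × 75.35 = 28.78 mol; ν_B = −3, so ξ = 28.78/3 = 9.594 mol.
Outlet amounts (n = n₀ + ν ξ):
  C: 42.75 − 1(9.594) = 33.16
  B: 75.35 − 3(9.594) = 46.56
  A: 0 + 2(9.594) = 19.19

19.2 mol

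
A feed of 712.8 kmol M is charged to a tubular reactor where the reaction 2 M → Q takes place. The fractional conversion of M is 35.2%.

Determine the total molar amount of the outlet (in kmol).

M reacted = 0.352 × 712.8 = 250.9 kmol; ν_M = −2, so ξ = 250.9/2 = 125.5 kmol.
Outlet amounts (n = n₀ + ν ξ):
  M: 712.8 − 2(125.5) = 461.9
  Q: 0 + 1(125.5) = 125.5
Total out = 461.9 + 125.5 = 587.3 kmol.

587 kmol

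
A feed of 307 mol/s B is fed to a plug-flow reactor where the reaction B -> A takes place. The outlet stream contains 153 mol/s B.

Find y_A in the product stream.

For B: n = n₀ − 1ξ → 153 = 307 − 1ξ, giving ξ = 154 mol/s.
Outlet amounts (n = n₀ + ν ξ):
  B: 307 − 1(154) = 153
  A: 0 + 1(154) = 154
Total out = 307 mol/s; y_A = 154 / 307 = 0.5016.

0.502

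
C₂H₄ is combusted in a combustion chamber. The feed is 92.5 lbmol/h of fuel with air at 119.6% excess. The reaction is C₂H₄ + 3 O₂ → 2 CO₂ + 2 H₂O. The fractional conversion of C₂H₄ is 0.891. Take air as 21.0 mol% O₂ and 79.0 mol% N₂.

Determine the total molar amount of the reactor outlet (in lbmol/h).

Stoichiometric O₂ = 3 × 92.5 = 277.5 lbmol/h; O₂ fed = 277.5 × 2.196 = 609.4 lbmol/h.
N₂ fed = 609.4 × 79/21 = 2292 lbmol/h.
Fuel reacted = 0.891 × 92.5 → ξ = 82.42 lbmol/h.
Outlet (n = n₀ + ν ξ):
  C₂H₄: 92.5 − 1(82.42) = 10.08
  O₂: 609.4 − 3(82.42) = 362.1
  N₂: 2292 (inert)
  CO₂: 0 + 2(82.42) = 164.8
  H₂O: 0 + 2(82.42) = 164.8
Total out = 10.08 + 362.1 + 2292 + 164.8 + 164.8 = 2994 lbmol/h.

2990 lbmol/h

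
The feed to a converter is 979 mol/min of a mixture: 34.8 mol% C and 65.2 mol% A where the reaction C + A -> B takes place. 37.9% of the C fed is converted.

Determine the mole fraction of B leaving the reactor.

C reacted = 0.379 × 340.7 = 129.1 mol/min; ν_C = −1, so ξ = 129.1/1 = 129.1 mol/min.
Outlet amounts (n = n₀ + ν ξ):
  C: 340.7 − 1(129.1) = 211.6
  A: 638.3 − 1(129.1) = 509.2
  B: 0 + 1(129.1) = 129.1
Total out = 849.9 mol/min; y_B = 129.1 / 849.9 = 0.1519.

0.152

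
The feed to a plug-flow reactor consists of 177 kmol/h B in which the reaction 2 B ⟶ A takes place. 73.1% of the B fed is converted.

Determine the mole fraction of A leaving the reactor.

B reacted = 0.731 × 177 = 129.4 kmol/h; ν_B = −2, so ξ = 129.4/2 = 64.69 kmol/h.
Outlet amounts (n = n₀ + ν ξ):
  B: 177 − 2(64.69) = 47.61
  A: 0 + 1(64.69) = 64.69
Total out = 112.3 kmol/h; y_A = 64.69 / 112.3 = 0.576.

0.576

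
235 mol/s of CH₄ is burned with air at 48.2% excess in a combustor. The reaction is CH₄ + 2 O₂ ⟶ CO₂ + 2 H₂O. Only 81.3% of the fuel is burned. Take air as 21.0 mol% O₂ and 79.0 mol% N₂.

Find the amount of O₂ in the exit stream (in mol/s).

314 mol/s

Stoichiometric O₂ = 2 × 235 = 470 mol/s; O₂ fed = 470 × 1.482 = 696.5 mol/s.
N₂ fed = 696.5 × 79/21 = 2620 mol/s.
Fuel reacted = 0.813 × 235 → ξ = 191.1 mol/s.
Outlet (n = n₀ + ν ξ):
  CH₄: 235 − 1(191.1) = 43.95
  O₂: 696.5 − 2(191.1) = 314.4
  N₂: 2620 (inert)
  CO₂: 0 + 1(191.1) = 191.1
  H₂O: 0 + 2(191.1) = 382.1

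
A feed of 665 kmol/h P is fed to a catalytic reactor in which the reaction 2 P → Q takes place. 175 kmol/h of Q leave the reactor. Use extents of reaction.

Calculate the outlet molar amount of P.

315 kmol/h

For Q: n = n₀ + 1ξ → 175 = 0 + 1ξ, giving ξ = 175 kmol/h.
Outlet amounts (n = n₀ + ν ξ):
  P: 665 − 2(175) = 315
  Q: 0 + 1(175) = 175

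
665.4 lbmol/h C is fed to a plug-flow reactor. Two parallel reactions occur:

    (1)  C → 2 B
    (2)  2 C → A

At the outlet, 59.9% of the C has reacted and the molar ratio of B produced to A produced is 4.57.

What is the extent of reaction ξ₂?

Conversion of C: C consumed = 0.599 × 665.4 = 398.6 lbmol/h = 1ξ₁ + 2ξ₂.
Selectivity: 2ξ₁ / (1ξ₂) = 4.57 → ξ₁ = 2.285 ξ₂.
Substitute: (1·2.285 + 2) ξ₂ = 398.6 → ξ₂ = 93.02 lbmol/h, ξ₁ = 212.5 lbmol/h.
Outlet amounts (n = n₀ + Σ ν·ξ):
  C: 665.4 − 1(212.5) − 2(93.02) = 266.8
  B: 0 + 2(212.5) = 425.1
  A: 0 + 1(93.02) = 93.02

ξ₂ = 93 lbmol/h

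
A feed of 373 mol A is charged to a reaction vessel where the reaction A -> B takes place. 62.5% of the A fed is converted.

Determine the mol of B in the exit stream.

233 mol

A reacted = 0.625 × 373 = 233.1 mol; ν_A = −1, so ξ = 233.1/1 = 233.1 mol.
Outlet amounts (n = n₀ + ν ξ):
  A: 373 − 1(233.1) = 139.9
  B: 0 + 1(233.1) = 233.1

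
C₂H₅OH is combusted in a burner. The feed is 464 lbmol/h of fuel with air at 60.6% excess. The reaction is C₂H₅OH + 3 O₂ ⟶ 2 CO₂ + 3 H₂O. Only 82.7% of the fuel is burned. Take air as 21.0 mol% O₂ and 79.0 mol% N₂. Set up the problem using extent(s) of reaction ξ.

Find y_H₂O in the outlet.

Stoichiometric O₂ = 3 × 464 = 1392 lbmol/h; O₂ fed = 1392 × 1.606 = 2236 lbmol/h.
N₂ fed = 2236 × 79/21 = 8410 lbmol/h.
Fuel reacted = 0.827 × 464 → ξ = 383.7 lbmol/h.
Outlet (n = n₀ + ν ξ):
  C₂H₅OH: 464 − 1(383.7) = 80.27
  O₂: 2236 − 3(383.7) = 1084
  N₂: 8410 (inert)
  CO₂: 0 + 2(383.7) = 767.5
  H₂O: 0 + 3(383.7) = 1151
Total out = 11490 lbmol/h; y_H₂O = 1151 / 11490 = 0.1002.

0.1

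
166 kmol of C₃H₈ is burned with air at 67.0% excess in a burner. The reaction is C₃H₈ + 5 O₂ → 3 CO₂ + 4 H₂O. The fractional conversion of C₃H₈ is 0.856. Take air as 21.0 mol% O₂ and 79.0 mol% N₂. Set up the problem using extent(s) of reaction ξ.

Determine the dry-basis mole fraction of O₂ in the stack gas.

0.107

Stoichiometric O₂ = 5 × 166 = 830 kmol; O₂ fed = 830 × 1.670 = 1386 kmol.
N₂ fed = 1386 × 79/21 = 5214 kmol.
Fuel reacted = 0.856 × 166 → ξ = 142.1 kmol.
Outlet (n = n₀ + ν ξ):
  C₃H₈: 166 − 1(142.1) = 23.9
  O₂: 1386 − 5(142.1) = 675.6
  N₂: 5214 (inert)
  CO₂: 0 + 3(142.1) = 426.3
  H₂O: 0 + 4(142.1) = 568.4
Dry total = 6340 kmol; y_O₂ (dry) = 675.6 / 6340 = 0.1066.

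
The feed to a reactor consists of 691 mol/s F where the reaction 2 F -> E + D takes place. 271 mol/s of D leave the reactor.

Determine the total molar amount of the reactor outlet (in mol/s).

For D: n = n₀ + 1ξ → 271 = 0 + 1ξ, giving ξ = 271 mol/s.
Outlet amounts (n = n₀ + ν ξ):
  F: 691 − 2(271) = 149
  E: 0 + 1(271) = 271
  D: 0 + 1(271) = 271
Total out = 149 + 271 + 271 = 691 mol/s.

691 mol/s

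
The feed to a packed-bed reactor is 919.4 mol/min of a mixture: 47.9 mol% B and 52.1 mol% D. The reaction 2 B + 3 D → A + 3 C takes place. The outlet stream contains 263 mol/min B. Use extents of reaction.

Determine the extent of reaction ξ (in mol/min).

ξ = 88.7 mol/min

For B: n = n₀ − 2ξ → 263 = 440.4 − 2ξ, giving ξ = 88.7 mol/min.
Outlet amounts (n = n₀ + ν ξ):
  B: 440.4 − 2(88.7) = 263
  D: 479 − 3(88.7) = 212.9
  A: 0 + 1(88.7) = 88.7
  C: 0 + 3(88.7) = 266.1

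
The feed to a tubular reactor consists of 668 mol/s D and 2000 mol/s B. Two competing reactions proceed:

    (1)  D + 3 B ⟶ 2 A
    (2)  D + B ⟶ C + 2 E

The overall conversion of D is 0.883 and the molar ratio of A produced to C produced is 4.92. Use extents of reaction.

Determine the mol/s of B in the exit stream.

571 mol/s

Conversion of D: D consumed = 0.883 × 668 = 589.8 mol/s = 1ξ₁ + 1ξ₂.
Selectivity: 2ξ₁ / (1ξ₂) = 4.92 → ξ₁ = 2.46 ξ₂.
Substitute: (1·2.46 + 1) ξ₂ = 589.8 → ξ₂ = 170.5 mol/s, ξ₁ = 419.4 mol/s.
Outlet amounts (n = n₀ + Σ ν·ξ):
  D: 668 − 1(419.4) − 1(170.5) = 78.16
  B: 2000 − 3(419.4) − 1(170.5) = 571.4
  A: 0 + 2(419.4) = 838.7
  C: 0 + 1(170.5) = 170.5
  E: 0 + 2(170.5) = 341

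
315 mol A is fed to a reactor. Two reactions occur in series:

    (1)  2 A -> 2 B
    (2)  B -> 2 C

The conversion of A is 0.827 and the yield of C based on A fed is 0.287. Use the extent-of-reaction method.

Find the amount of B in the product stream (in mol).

Conversion of A: A consumed = 2ξ₁ = 0.827 × 315 → ξ₁ = 130.3 mol.
Yield of C: 2ξ₂ / 315 = 0.287 → ξ₂ = 45.2 mol.
Outlet amounts (n = n₀ + Σ ν·ξ):
  A: 315 − 2(130.3) = 54.5
  B: 0 + 2(130.3) − 1(45.2) = 215.3
  C: 0 + 2(45.2) = 90.4

215 mol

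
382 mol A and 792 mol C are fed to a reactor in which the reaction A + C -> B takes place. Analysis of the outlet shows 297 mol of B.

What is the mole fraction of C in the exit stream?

For B: n = n₀ + 1ξ → 297 = 0 + 1ξ, giving ξ = 297 mol.
Outlet amounts (n = n₀ + ν ξ):
  A: 382 − 1(297) = 85
  C: 792 − 1(297) = 495
  B: 0 + 1(297) = 297
Total out = 877 mol; y_C = 495 / 877 = 0.5644.

0.564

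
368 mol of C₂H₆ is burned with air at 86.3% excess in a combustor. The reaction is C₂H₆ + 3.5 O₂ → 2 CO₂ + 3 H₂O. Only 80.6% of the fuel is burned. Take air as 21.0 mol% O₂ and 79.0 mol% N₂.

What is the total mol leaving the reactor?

11900 mol

Stoichiometric O₂ = 3.5 × 368 = 1288 mol; O₂ fed = 1288 × 1.863 = 2400 mol.
N₂ fed = 2400 × 79/21 = 9027 mol.
Fuel reacted = 0.806 × 368 → ξ = 296.6 mol.
Outlet (n = n₀ + ν ξ):
  C₂H₆: 368 − 1(296.6) = 71.39
  O₂: 2400 − 3.5(296.6) = 1361
  N₂: 9027 (inert)
  CO₂: 0 + 2(296.6) = 593.2
  H₂O: 0 + 3(296.6) = 889.8
Total out = 71.39 + 1361 + 9027 + 593.2 + 889.8 = 11940 mol.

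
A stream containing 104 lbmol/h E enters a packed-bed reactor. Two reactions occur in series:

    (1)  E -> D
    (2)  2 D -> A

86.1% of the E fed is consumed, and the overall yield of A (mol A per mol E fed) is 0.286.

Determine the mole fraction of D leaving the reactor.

0.405

Conversion of E: E consumed = 1ξ₁ = 0.861 × 104 → ξ₁ = 89.54 lbmol/h.
Yield of A: 1ξ₂ / 104 = 0.286 → ξ₂ = 29.74 lbmol/h.
Outlet amounts (n = n₀ + Σ ν·ξ):
  E: 104 − 1(89.54) = 14.46
  D: 0 + 1(89.54) − 2(29.74) = 30.06
  A: 0 + 1(29.74) = 29.74
Total out = 74.26 lbmol/h; y_D = 30.06 / 74.26 = 0.4048.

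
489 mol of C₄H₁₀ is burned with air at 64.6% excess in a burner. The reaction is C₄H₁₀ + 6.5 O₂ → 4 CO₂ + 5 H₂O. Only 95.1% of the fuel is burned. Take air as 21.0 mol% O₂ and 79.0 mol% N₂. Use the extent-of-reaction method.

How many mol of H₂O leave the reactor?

2330 mol

Stoichiometric O₂ = 6.5 × 489 = 3178 mol; O₂ fed = 3178 × 1.646 = 5232 mol.
N₂ fed = 5232 × 79/21 = 19680 mol.
Fuel reacted = 0.951 × 489 → ξ = 465 mol.
Outlet (n = n₀ + ν ξ):
  C₄H₁₀: 489 − 1(465) = 23.96
  O₂: 5232 − 6.5(465) = 2209
  N₂: 19680 (inert)
  CO₂: 0 + 4(465) = 1860
  H₂O: 0 + 5(465) = 2325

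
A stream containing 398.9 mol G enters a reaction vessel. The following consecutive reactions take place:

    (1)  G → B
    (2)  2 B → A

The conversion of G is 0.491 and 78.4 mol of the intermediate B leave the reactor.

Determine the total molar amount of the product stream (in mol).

340 mol

Conversion of G: G consumed = 1ξ₁ = 0.491 × 398.9 → ξ₁ = 195.9 mol.
B balance: n_B = 0 + 1ξ₁ − 2ξ₂ = 78.4 → ξ₂ = (1·195.9 − 78.4)/2 = 58.73 mol.
Outlet amounts (n = n₀ + Σ ν·ξ):
  G: 398.9 − 1(195.9) = 203
  B: 0 + 1(195.9) − 2(58.73) = 78.4
  A: 0 + 1(58.73) = 58.73
Total out = 203 + 78.4 + 58.73 = 340.2 mol.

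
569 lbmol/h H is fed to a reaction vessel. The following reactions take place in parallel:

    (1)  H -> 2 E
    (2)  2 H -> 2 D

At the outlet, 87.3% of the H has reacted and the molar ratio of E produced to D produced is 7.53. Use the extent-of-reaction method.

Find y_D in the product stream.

0.108

Conversion of H: H consumed = 0.873 × 569 = 496.7 lbmol/h = 1ξ₁ + 2ξ₂.
Selectivity: 2ξ₁ / (2ξ₂) = 7.53 → ξ₁ = 7.53 ξ₂.
Substitute: (1·7.53 + 2) ξ₂ = 496.7 → ξ₂ = 52.12 lbmol/h, ξ₁ = 392.5 lbmol/h.
Outlet amounts (n = n₀ + Σ ν·ξ):
  H: 569 − 1(392.5) − 2(52.12) = 72.26
  E: 0 + 2(392.5) = 785
  D: 0 + 2(52.12) = 104.2
Total out = 961.5 lbmol/h; y_D = 104.2 / 961.5 = 0.1084.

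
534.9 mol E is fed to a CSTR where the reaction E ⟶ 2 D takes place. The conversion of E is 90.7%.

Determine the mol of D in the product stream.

E reacted = 0.907 × 534.9 = 485.2 mol; ν_E = −1, so ξ = 485.2/1 = 485.2 mol.
Outlet amounts (n = n₀ + ν ξ):
  E: 534.9 − 1(485.2) = 49.75
  D: 0 + 2(485.2) = 970.3

970 mol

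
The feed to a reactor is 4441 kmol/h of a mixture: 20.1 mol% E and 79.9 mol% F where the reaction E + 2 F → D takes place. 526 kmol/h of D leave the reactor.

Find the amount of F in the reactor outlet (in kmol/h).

For D: n = n₀ + 1ξ → 526 = 0 + 1ξ, giving ξ = 526 kmol/h.
Outlet amounts (n = n₀ + ν ξ):
  E: 892.6 − 1(526) = 366.6
  F: 3548 − 2(526) = 2496
  D: 0 + 1(526) = 526

2500 kmol/h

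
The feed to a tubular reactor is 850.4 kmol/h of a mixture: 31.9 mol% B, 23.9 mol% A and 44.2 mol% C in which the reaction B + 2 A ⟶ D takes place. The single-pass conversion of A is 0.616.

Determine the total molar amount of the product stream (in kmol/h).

725 kmol/h

A reacted = 0.616 × 203.2 = 125.2 kmol/h; ν_A = −2, so ξ = 125.2/2 = 62.6 kmol/h.
Outlet amounts (n = n₀ + ν ξ):
  B: 271.3 − 1(62.6) = 208.7
  A: 203.2 − 2(62.6) = 78.05
  D: 0 + 1(62.6) = 62.6
  C: 375.9 (inert)
Total out = 208.7 + 78.05 + 62.6 + 375.9 = 725.2 kmol/h.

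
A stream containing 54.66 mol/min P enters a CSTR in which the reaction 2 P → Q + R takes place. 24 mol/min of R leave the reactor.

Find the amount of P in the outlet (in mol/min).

6.66 mol/min

For R: n = n₀ + 1ξ → 24 = 0 + 1ξ, giving ξ = 24 mol/min.
Outlet amounts (n = n₀ + ν ξ):
  P: 54.66 − 2(24) = 6.66
  Q: 0 + 1(24) = 24
  R: 0 + 1(24) = 24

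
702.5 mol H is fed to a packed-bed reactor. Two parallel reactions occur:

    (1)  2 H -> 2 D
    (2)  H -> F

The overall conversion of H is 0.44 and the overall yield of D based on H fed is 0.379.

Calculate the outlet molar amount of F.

42.9 mol

Yield of D: 2ξ₁ / 702.5 = 0.379 → ξ₁ = 133.1 mol.
Conversion of H: 2ξ₁ + 1ξ₂ = 0.44 × 702.5 = 309.1 → ξ₂ = 42.85 mol.
Outlet amounts (n = n₀ + Σ ν·ξ):
  H: 702.5 − 2(133.1) − 1(42.85) = 393.4
  D: 0 + 2(133.1) = 266.2
  F: 0 + 1(42.85) = 42.85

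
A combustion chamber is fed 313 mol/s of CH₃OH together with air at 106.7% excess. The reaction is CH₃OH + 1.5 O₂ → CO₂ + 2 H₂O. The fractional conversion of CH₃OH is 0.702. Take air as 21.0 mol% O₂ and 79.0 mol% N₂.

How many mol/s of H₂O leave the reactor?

Stoichiometric O₂ = 1.5 × 313 = 469.5 mol/s; O₂ fed = 469.5 × 2.067 = 970.5 mol/s.
N₂ fed = 970.5 × 79/21 = 3651 mol/s.
Fuel reacted = 0.702 × 313 → ξ = 219.7 mol/s.
Outlet (n = n₀ + ν ξ):
  CH₃OH: 313 − 1(219.7) = 93.27
  O₂: 970.5 − 1.5(219.7) = 640.9
  N₂: 3651 (inert)
  CO₂: 0 + 1(219.7) = 219.7
  H₂O: 0 + 2(219.7) = 439.5

439 mol/s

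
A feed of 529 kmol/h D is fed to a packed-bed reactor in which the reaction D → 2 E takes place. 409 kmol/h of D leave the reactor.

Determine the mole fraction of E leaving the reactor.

0.37

For D: n = n₀ − 1ξ → 409 = 529 − 1ξ, giving ξ = 120 kmol/h.
Outlet amounts (n = n₀ + ν ξ):
  D: 529 − 1(120) = 409
  E: 0 + 2(120) = 240
Total out = 649 kmol/h; y_E = 240 / 649 = 0.3698.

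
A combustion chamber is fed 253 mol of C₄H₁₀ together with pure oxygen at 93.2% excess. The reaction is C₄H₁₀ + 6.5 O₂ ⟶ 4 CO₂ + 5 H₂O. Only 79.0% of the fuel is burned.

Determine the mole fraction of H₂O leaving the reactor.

0.268

Stoichiometric O₂ = 6.5 × 253 = 1644 mol; O₂ fed = 1644 × 1.932 = 3177 mol.
Fuel reacted = 0.79 × 253 → ξ = 199.9 mol.
Outlet (n = n₀ + ν ξ):
  C₄H₁₀: 253 − 1(199.9) = 53.13
  O₂: 3177 − 6.5(199.9) = 1878
  CO₂: 0 + 4(199.9) = 799.5
  H₂O: 0 + 5(199.9) = 999.4
Total out = 3730 mol; y_H₂O = 999.4 / 3730 = 0.2679.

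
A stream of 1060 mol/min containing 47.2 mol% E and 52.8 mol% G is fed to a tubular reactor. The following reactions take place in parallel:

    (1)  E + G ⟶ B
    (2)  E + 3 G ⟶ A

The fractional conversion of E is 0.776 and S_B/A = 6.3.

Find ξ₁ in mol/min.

ξ₁ = 335 mol/min

Conversion of E: E consumed = 0.776 × 500.3 = 388.2 mol/min = 1ξ₁ + 1ξ₂.
Selectivity: 1ξ₁ / (1ξ₂) = 6.3 → ξ₁ = 6.3 ξ₂.
Substitute: (1·6.3 + 1) ξ₂ = 388.2 → ξ₂ = 53.18 mol/min, ξ₁ = 335.1 mol/min.
Outlet amounts (n = n₀ + Σ ν·ξ):
  E: 500.3 − 1(335.1) − 1(53.18) = 112.1
  G: 559.7 − 1(335.1) − 3(53.18) = 65.06
  B: 0 + 1(335.1) = 335.1
  A: 0 + 1(53.18) = 53.18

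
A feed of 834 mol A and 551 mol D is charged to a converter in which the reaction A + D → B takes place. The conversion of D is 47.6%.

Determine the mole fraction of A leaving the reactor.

0.509

D reacted = 0.476 × 551 = 262.3 mol; ν_D = −1, so ξ = 262.3/1 = 262.3 mol.
Outlet amounts (n = n₀ + ν ξ):
  A: 834 − 1(262.3) = 571.7
  D: 551 − 1(262.3) = 288.7
  B: 0 + 1(262.3) = 262.3
Total out = 1123 mol; y_A = 571.7 / 1123 = 0.5092.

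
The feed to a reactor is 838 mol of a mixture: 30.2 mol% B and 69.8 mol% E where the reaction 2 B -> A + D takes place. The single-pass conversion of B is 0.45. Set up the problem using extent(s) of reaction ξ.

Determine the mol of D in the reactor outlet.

B reacted = 0.45 × 253.1 = 113.9 mol; ν_B = −2, so ξ = 113.9/2 = 56.94 mol.
Outlet amounts (n = n₀ + ν ξ):
  B: 253.1 − 2(56.94) = 139.2
  A: 0 + 1(56.94) = 56.94
  D: 0 + 1(56.94) = 56.94
  E: 584.9 (inert)

56.9 mol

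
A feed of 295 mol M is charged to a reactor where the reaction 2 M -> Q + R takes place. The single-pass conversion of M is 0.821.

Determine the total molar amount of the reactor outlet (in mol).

295 mol

M reacted = 0.821 × 295 = 242.2 mol; ν_M = −2, so ξ = 242.2/2 = 121.1 mol.
Outlet amounts (n = n₀ + ν ξ):
  M: 295 − 2(121.1) = 52.81
  Q: 0 + 1(121.1) = 121.1
  R: 0 + 1(121.1) = 121.1
Total out = 52.81 + 121.1 + 121.1 = 295 mol.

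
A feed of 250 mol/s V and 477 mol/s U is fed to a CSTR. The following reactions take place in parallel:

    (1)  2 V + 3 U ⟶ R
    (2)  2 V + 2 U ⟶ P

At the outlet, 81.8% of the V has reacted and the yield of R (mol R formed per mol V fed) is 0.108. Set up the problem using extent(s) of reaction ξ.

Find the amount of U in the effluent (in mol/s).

Yield of R: 1ξ₁ / 250 = 0.108 → ξ₁ = 27 mol/s.
Conversion of V: 2ξ₁ + 2ξ₂ = 0.818 × 250 = 204.5 → ξ₂ = 75.25 mol/s.
Outlet amounts (n = n₀ + Σ ν·ξ):
  V: 250 − 2(27) − 2(75.25) = 45.5
  U: 477 − 3(27) − 2(75.25) = 245.5
  R: 0 + 1(27) = 27
  P: 0 + 1(75.25) = 75.25

246 mol/s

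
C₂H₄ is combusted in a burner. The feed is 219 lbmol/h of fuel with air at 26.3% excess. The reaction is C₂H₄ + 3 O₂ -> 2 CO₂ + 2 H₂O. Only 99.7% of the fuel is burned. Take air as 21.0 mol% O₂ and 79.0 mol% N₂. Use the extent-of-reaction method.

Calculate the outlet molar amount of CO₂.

Stoichiometric O₂ = 3 × 219 = 657 lbmol/h; O₂ fed = 657 × 1.263 = 829.8 lbmol/h.
N₂ fed = 829.8 × 79/21 = 3122 lbmol/h.
Fuel reacted = 0.997 × 219 → ξ = 218.3 lbmol/h.
Outlet (n = n₀ + ν ξ):
  C₂H₄: 219 − 1(218.3) = 0.657
  O₂: 829.8 − 3(218.3) = 174.8
  N₂: 3122 (inert)
  CO₂: 0 + 2(218.3) = 436.7
  H₂O: 0 + 2(218.3) = 436.7

437 lbmol/h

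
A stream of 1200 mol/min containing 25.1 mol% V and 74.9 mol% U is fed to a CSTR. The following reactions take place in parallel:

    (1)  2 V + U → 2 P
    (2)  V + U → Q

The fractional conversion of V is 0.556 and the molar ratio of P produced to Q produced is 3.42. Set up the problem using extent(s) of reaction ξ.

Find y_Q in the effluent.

Conversion of V: V consumed = 0.556 × 301.2 = 167.5 mol/min = 2ξ₁ + 1ξ₂.
Selectivity: 2ξ₁ / (1ξ₂) = 3.42 → ξ₁ = 1.71 ξ₂.
Substitute: (2·1.71 + 1) ξ₂ = 167.5 → ξ₂ = 37.89 mol/min, ξ₁ = 64.79 mol/min.
Outlet amounts (n = n₀ + Σ ν·ξ):
  V: 301.2 − 2(64.79) − 1(37.89) = 133.7
  U: 898.8 − 1(64.79) − 1(37.89) = 796.1
  P: 0 + 2(64.79) = 129.6
  Q: 0 + 1(37.89) = 37.89
Total out = 1097 mol/min; y_Q = 37.89 / 1097 = 0.03453.

0.0345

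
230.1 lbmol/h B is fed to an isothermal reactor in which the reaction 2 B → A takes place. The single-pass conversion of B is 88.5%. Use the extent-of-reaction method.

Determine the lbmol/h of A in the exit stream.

102 lbmol/h

B reacted = 0.885 × 230.1 = 203.6 lbmol/h; ν_B = −2, so ξ = 203.6/2 = 101.8 lbmol/h.
Outlet amounts (n = n₀ + ν ξ):
  B: 230.1 − 2(101.8) = 26.46
  A: 0 + 1(101.8) = 101.8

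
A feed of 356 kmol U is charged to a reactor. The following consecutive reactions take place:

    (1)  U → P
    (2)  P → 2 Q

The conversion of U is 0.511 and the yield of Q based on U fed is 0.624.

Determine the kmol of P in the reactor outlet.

70.8 kmol

Conversion of U: U consumed = 1ξ₁ = 0.511 × 356 → ξ₁ = 181.9 kmol.
Yield of Q: 2ξ₂ / 356 = 0.624 → ξ₂ = 111.1 kmol.
Outlet amounts (n = n₀ + Σ ν·ξ):
  U: 356 − 1(181.9) = 174.1
  P: 0 + 1(181.9) − 1(111.1) = 70.84
  Q: 0 + 2(111.1) = 222.1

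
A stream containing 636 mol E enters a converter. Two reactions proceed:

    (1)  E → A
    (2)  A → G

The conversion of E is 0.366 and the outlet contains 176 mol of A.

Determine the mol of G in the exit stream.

Conversion of E: E consumed = 1ξ₁ = 0.366 × 636 → ξ₁ = 232.8 mol.
A balance: n_A = 0 + 1ξ₁ − 1ξ₂ = 176 → ξ₂ = (1·232.8 − 176)/1 = 56.78 mol.
Outlet amounts (n = n₀ + Σ ν·ξ):
  E: 636 − 1(232.8) = 403.2
  A: 0 + 1(232.8) − 1(56.78) = 176
  G: 0 + 1(56.78) = 56.78

56.8 mol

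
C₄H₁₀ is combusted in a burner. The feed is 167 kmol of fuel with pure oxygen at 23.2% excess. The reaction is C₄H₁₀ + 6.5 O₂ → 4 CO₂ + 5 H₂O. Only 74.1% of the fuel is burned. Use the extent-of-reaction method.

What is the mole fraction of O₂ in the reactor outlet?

0.315

Stoichiometric O₂ = 6.5 × 167 = 1086 kmol; O₂ fed = 1086 × 1.232 = 1337 kmol.
Fuel reacted = 0.741 × 167 → ξ = 123.7 kmol.
Outlet (n = n₀ + ν ξ):
  C₄H₁₀: 167 − 1(123.7) = 43.25
  O₂: 1337 − 6.5(123.7) = 533
  CO₂: 0 + 4(123.7) = 495
  H₂O: 0 + 5(123.7) = 618.7
Total out = 1690 kmol; y_O₂ = 533 / 1690 = 0.3154.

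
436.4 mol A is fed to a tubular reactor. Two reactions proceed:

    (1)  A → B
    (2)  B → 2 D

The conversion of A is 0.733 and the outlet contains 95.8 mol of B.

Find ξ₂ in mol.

Conversion of A: A consumed = 1ξ₁ = 0.733 × 436.4 → ξ₁ = 319.9 mol.
B balance: n_B = 0 + 1ξ₁ − 1ξ₂ = 95.8 → ξ₂ = (1·319.9 − 95.8)/1 = 224.1 mol.
Outlet amounts (n = n₀ + Σ ν·ξ):
  A: 436.4 − 1(319.9) = 116.5
  B: 0 + 1(319.9) − 1(224.1) = 95.8
  D: 0 + 2(224.1) = 448.2

ξ₂ = 224 mol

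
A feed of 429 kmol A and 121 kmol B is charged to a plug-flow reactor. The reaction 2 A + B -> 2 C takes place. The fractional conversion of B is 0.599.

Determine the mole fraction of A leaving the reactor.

0.595

B reacted = 0.599 × 121 = 72.48 kmol; ν_B = −1, so ξ = 72.48/1 = 72.48 kmol.
Outlet amounts (n = n₀ + ν ξ):
  A: 429 − 2(72.48) = 284
  B: 121 − 1(72.48) = 48.52
  C: 0 + 2(72.48) = 145
Total out = 477.5 kmol; y_A = 284 / 477.5 = 0.5948.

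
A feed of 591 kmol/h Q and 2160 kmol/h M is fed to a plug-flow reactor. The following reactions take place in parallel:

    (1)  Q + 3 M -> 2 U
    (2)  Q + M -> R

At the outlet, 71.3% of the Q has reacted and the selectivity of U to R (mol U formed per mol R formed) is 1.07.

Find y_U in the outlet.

0.135

Conversion of Q: Q consumed = 0.713 × 591 = 421.4 kmol/h = 1ξ₁ + 1ξ₂.
Selectivity: 2ξ₁ / (1ξ₂) = 1.07 → ξ₁ = 0.535 ξ₂.
Substitute: (1·0.535 + 1) ξ₂ = 421.4 → ξ₂ = 274.5 kmol/h, ξ₁ = 146.9 kmol/h.
Outlet amounts (n = n₀ + Σ ν·ξ):
  Q: 591 − 1(146.9) − 1(274.5) = 169.6
  M: 2160 − 3(146.9) − 1(274.5) = 1445
  U: 0 + 2(146.9) = 293.7
  R: 0 + 1(274.5) = 274.5
Total out = 2183 kmol/h; y_U = 293.7 / 2183 = 0.1346.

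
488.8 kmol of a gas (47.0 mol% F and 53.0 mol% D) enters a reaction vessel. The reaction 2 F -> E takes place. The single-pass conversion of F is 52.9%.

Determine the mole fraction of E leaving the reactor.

0.142

F reacted = 0.529 × 229.7 = 121.5 kmol; ν_F = −2, so ξ = 121.5/2 = 60.77 kmol.
Outlet amounts (n = n₀ + ν ξ):
  F: 229.7 − 2(60.77) = 108.2
  E: 0 + 1(60.77) = 60.77
  D: 259.1 (inert)
Total out = 428 kmol; y_E = 60.77 / 428 = 0.142.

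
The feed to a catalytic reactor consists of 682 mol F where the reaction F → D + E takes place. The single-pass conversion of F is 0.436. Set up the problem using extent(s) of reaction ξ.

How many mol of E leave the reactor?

F reacted = 0.436 × 682 = 297.4 mol; ν_F = −1, so ξ = 297.4/1 = 297.4 mol.
Outlet amounts (n = n₀ + ν ξ):
  F: 682 − 1(297.4) = 384.6
  D: 0 + 1(297.4) = 297.4
  E: 0 + 1(297.4) = 297.4

297 mol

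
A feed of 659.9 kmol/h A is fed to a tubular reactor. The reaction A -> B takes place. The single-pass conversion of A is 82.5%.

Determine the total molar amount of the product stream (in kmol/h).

A reacted = 0.825 × 659.9 = 544.4 kmol/h; ν_A = −1, so ξ = 544.4/1 = 544.4 kmol/h.
Outlet amounts (n = n₀ + ν ξ):
  A: 659.9 − 1(544.4) = 115.5
  B: 0 + 1(544.4) = 544.4
Total out = 115.5 + 544.4 = 659.9 kmol/h.

660 kmol/h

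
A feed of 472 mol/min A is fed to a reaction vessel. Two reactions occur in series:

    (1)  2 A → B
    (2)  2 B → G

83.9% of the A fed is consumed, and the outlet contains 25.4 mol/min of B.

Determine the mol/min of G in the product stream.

Conversion of A: A consumed = 2ξ₁ = 0.839 × 472 → ξ₁ = 198 mol/min.
B balance: n_B = 0 + 1ξ₁ − 2ξ₂ = 25.4 → ξ₂ = (1·198 − 25.4)/2 = 86.3 mol/min.
Outlet amounts (n = n₀ + Σ ν·ξ):
  A: 472 − 2(198) = 75.99
  B: 0 + 1(198) − 2(86.3) = 25.4
  G: 0 + 1(86.3) = 86.3

86.3 mol/min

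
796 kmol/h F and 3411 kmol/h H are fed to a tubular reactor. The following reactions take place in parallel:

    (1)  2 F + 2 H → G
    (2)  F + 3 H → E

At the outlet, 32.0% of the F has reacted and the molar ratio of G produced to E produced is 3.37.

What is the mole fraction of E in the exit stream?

0.00872

Conversion of F: F consumed = 0.32 × 796 = 254.7 kmol/h = 2ξ₁ + 1ξ₂.
Selectivity: 1ξ₁ / (1ξ₂) = 3.37 → ξ₁ = 3.37 ξ₂.
Substitute: (2·3.37 + 1) ξ₂ = 254.7 → ξ₂ = 32.91 kmol/h, ξ₁ = 110.9 kmol/h.
Outlet amounts (n = n₀ + Σ ν·ξ):
  F: 796 − 2(110.9) − 1(32.91) = 541.3
  H: 3411 − 2(110.9) − 3(32.91) = 3090
  G: 0 + 1(110.9) = 110.9
  E: 0 + 1(32.91) = 32.91
Total out = 3776 kmol/h; y_E = 32.91 / 3776 = 0.008716.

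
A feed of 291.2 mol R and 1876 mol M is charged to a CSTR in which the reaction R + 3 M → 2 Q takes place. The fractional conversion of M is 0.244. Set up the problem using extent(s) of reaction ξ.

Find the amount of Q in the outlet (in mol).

M reacted = 0.244 × 1876 = 457.7 mol; ν_M = −3, so ξ = 457.7/3 = 152.6 mol.
Outlet amounts (n = n₀ + ν ξ):
  R: 291.2 − 1(152.6) = 138.6
  M: 1876 − 3(152.6) = 1418
  Q: 0 + 2(152.6) = 305.2

305 mol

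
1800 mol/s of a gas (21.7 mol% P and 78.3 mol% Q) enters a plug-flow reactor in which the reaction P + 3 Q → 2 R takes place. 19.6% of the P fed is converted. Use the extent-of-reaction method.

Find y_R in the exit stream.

0.093

P reacted = 0.196 × 390.6 = 76.56 mol/s; ν_P = −1, so ξ = 76.56/1 = 76.56 mol/s.
Outlet amounts (n = n₀ + ν ξ):
  P: 390.6 − 1(76.56) = 314
  Q: 1409 − 3(76.56) = 1180
  R: 0 + 2(76.56) = 153.1
Total out = 1647 mol/s; y_R = 153.1 / 1647 = 0.09297.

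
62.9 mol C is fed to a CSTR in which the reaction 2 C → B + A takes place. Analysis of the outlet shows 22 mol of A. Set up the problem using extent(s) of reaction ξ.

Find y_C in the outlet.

0.3

For A: n = n₀ + 1ξ → 22 = 0 + 1ξ, giving ξ = 22 mol.
Outlet amounts (n = n₀ + ν ξ):
  C: 62.9 − 2(22) = 18.9
  B: 0 + 1(22) = 22
  A: 0 + 1(22) = 22
Total out = 62.9 mol; y_C = 18.9 / 62.9 = 0.3005.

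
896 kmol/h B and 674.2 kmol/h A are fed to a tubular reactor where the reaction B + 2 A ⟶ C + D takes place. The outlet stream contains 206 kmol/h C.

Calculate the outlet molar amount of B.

690 kmol/h

For C: n = n₀ + 1ξ → 206 = 0 + 1ξ, giving ξ = 206 kmol/h.
Outlet amounts (n = n₀ + ν ξ):
  B: 896 − 1(206) = 690
  A: 674.2 − 2(206) = 262.2
  C: 0 + 1(206) = 206
  D: 0 + 1(206) = 206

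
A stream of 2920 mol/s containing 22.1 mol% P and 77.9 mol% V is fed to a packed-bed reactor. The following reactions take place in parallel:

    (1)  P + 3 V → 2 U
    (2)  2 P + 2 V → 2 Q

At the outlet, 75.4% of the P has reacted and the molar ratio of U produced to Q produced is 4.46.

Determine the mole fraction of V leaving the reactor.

0.532

Conversion of P: P consumed = 0.754 × 645.3 = 486.6 mol/s = 1ξ₁ + 2ξ₂.
Selectivity: 2ξ₁ / (2ξ₂) = 4.46 → ξ₁ = 4.46 ξ₂.
Substitute: (1·4.46 + 2) ξ₂ = 486.6 → ξ₂ = 75.32 mol/s, ξ₁ = 335.9 mol/s.
Outlet amounts (n = n₀ + Σ ν·ξ):
  P: 645.3 − 1(335.9) − 2(75.32) = 158.7
  V: 2275 − 3(335.9) − 2(75.32) = 1116
  U: 0 + 2(335.9) = 671.9
  Q: 0 + 2(75.32) = 150.6
Total out = 2097 mol/s; y_V = 1116 / 2097 = 0.5322.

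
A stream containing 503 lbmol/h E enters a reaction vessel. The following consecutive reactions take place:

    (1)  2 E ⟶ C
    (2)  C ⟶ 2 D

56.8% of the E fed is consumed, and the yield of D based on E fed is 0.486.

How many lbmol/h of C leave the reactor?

Conversion of E: E consumed = 2ξ₁ = 0.568 × 503 → ξ₁ = 142.9 lbmol/h.
Yield of D: 2ξ₂ / 503 = 0.486 → ξ₂ = 122.2 lbmol/h.
Outlet amounts (n = n₀ + Σ ν·ξ):
  E: 503 − 2(142.9) = 217.3
  C: 0 + 1(142.9) − 1(122.2) = 20.62
  D: 0 + 2(122.2) = 244.5

20.6 lbmol/h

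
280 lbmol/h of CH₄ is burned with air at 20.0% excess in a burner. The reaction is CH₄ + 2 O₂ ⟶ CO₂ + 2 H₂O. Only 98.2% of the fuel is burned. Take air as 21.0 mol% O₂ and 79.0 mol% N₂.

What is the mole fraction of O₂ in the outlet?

Stoichiometric O₂ = 2 × 280 = 560 lbmol/h; O₂ fed = 560 × 1.200 = 672 lbmol/h.
N₂ fed = 672 × 79/21 = 2528 lbmol/h.
Fuel reacted = 0.982 × 280 → ξ = 275 lbmol/h.
Outlet (n = n₀ + ν ξ):
  CH₄: 280 − 1(275) = 5.04
  O₂: 672 − 2(275) = 122.1
  N₂: 2528 (inert)
  CO₂: 0 + 1(275) = 275
  H₂O: 0 + 2(275) = 549.9
Total out = 3480 lbmol/h; y_O₂ = 122.1 / 3480 = 0.03508.

0.0351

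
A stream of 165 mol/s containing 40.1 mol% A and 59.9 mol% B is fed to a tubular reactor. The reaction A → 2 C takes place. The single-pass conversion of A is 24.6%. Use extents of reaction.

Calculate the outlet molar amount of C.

32.6 mol/s

A reacted = 0.246 × 66.17 = 16.28 mol/s; ν_A = −1, so ξ = 16.28/1 = 16.28 mol/s.
Outlet amounts (n = n₀ + ν ξ):
  A: 66.17 − 1(16.28) = 49.89
  C: 0 + 2(16.28) = 32.55
  B: 98.83 (inert)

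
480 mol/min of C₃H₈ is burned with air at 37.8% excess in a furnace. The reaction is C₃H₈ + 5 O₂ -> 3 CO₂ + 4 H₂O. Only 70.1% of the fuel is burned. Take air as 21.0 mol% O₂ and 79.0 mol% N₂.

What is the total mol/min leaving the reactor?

16600 mol/min

Stoichiometric O₂ = 5 × 480 = 2400 mol/min; O₂ fed = 2400 × 1.378 = 3307 mol/min.
N₂ fed = 3307 × 79/21 = 12440 mol/min.
Fuel reacted = 0.701 × 480 → ξ = 336.5 mol/min.
Outlet (n = n₀ + ν ξ):
  C₃H₈: 480 − 1(336.5) = 143.5
  O₂: 3307 − 5(336.5) = 1625
  N₂: 12440 (inert)
  CO₂: 0 + 3(336.5) = 1009
  H₂O: 0 + 4(336.5) = 1346
Total out = 143.5 + 1625 + 12440 + 1009 + 1346 = 16570 mol/min.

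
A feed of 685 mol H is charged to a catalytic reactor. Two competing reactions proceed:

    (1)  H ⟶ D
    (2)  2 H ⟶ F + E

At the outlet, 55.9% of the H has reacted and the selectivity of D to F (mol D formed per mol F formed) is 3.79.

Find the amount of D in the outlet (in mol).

Conversion of H: H consumed = 0.559 × 685 = 382.9 mol = 1ξ₁ + 2ξ₂.
Selectivity: 1ξ₁ / (1ξ₂) = 3.79 → ξ₁ = 3.79 ξ₂.
Substitute: (1·3.79 + 2) ξ₂ = 382.9 → ξ₂ = 66.13 mol, ξ₁ = 250.6 mol.
Outlet amounts (n = n₀ + Σ ν·ξ):
  H: 685 − 1(250.6) − 2(66.13) = 302.1
  D: 0 + 1(250.6) = 250.6
  F: 0 + 1(66.13) = 66.13
  E: 0 + 1(66.13) = 66.13

251 mol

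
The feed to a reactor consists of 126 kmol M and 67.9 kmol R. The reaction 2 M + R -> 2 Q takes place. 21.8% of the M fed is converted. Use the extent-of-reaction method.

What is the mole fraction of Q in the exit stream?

0.152

M reacted = 0.218 × 126 = 27.47 kmol; ν_M = −2, so ξ = 27.47/2 = 13.73 kmol.
Outlet amounts (n = n₀ + ν ξ):
  M: 126 − 2(13.73) = 98.53
  R: 67.9 − 1(13.73) = 54.17
  Q: 0 + 2(13.73) = 27.47
Total out = 180.2 kmol; y_Q = 27.47 / 180.2 = 0.1525.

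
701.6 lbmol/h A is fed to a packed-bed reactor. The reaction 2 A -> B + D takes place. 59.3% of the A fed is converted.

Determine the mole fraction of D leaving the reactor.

0.296

A reacted = 0.593 × 701.6 = 416 lbmol/h; ν_A = −2, so ξ = 416/2 = 208 lbmol/h.
Outlet amounts (n = n₀ + ν ξ):
  A: 701.6 − 2(208) = 285.6
  B: 0 + 1(208) = 208
  D: 0 + 1(208) = 208
Total out = 701.6 lbmol/h; y_D = 208 / 701.6 = 0.2965.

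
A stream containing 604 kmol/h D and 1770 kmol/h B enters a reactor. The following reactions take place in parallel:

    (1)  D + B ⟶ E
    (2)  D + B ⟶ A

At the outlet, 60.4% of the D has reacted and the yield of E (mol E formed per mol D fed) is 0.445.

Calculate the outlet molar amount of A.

Yield of E: 1ξ₁ / 604 = 0.445 → ξ₁ = 268.8 kmol/h.
Conversion of D: 1ξ₁ + 1ξ₂ = 0.604 × 604 = 364.8 → ξ₂ = 96.04 kmol/h.
Outlet amounts (n = n₀ + Σ ν·ξ):
  D: 604 − 1(268.8) − 1(96.04) = 239.2
  B: 1770 − 1(268.8) − 1(96.04) = 1405
  E: 0 + 1(268.8) = 268.8
  A: 0 + 1(96.04) = 96.04

96 kmol/h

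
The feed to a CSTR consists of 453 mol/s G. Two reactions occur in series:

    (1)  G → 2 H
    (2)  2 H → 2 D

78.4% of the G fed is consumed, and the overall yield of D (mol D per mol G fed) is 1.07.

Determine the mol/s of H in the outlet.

Conversion of G: G consumed = 1ξ₁ = 0.784 × 453 → ξ₁ = 355.2 mol/s.
Yield of D: 2ξ₂ / 453 = 1.07 → ξ₂ = 242.4 mol/s.
Outlet amounts (n = n₀ + Σ ν·ξ):
  G: 453 − 1(355.2) = 97.85
  H: 0 + 2(355.2) − 2(242.4) = 225.6
  D: 0 + 2(242.4) = 484.7

226 mol/s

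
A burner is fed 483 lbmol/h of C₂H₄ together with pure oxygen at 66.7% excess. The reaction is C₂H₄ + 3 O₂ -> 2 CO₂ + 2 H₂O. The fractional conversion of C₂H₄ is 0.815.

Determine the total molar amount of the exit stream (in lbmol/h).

2900 lbmol/h

Stoichiometric O₂ = 3 × 483 = 1449 lbmol/h; O₂ fed = 1449 × 1.667 = 2415 lbmol/h.
Fuel reacted = 0.815 × 483 → ξ = 393.6 lbmol/h.
Outlet (n = n₀ + ν ξ):
  C₂H₄: 483 − 1(393.6) = 89.36
  O₂: 2415 − 3(393.6) = 1235
  CO₂: 0 + 2(393.6) = 787.3
  H₂O: 0 + 2(393.6) = 787.3
Total out = 89.36 + 1235 + 787.3 + 787.3 = 2898 lbmol/h.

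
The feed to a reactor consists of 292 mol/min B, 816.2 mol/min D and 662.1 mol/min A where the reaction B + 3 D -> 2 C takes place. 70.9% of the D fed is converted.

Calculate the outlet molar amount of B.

D reacted = 0.709 × 816.2 = 578.7 mol/min; ν_D = −3, so ξ = 578.7/3 = 192.9 mol/min.
Outlet amounts (n = n₀ + ν ξ):
  B: 292 − 1(192.9) = 99.1
  D: 816.2 − 3(192.9) = 237.5
  C: 0 + 2(192.9) = 385.8
  A: 662.1 (inert)

99.1 mol/min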